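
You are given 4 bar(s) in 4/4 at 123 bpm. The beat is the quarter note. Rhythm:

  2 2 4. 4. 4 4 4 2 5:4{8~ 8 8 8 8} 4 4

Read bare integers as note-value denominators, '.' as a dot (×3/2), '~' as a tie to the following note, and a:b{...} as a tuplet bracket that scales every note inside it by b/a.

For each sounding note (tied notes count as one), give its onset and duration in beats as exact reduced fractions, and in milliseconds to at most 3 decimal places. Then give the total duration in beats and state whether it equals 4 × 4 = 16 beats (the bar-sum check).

1) 0.0ms=0b +975.61ms=2b
2) 975.61ms=2b +975.61ms=2b
3) 1951.22ms=4b +731.707ms=3/2b
4) 2682.927ms=11/2b +731.707ms=3/2b
5) 3414.634ms=7b +487.805ms=1b
6) 3902.439ms=8b +487.805ms=1b
7) 4390.244ms=9b +487.805ms=1b
8) 4878.049ms=10b +975.61ms=2b
9) 5853.659ms=12b +390.244ms=4/5b
10) 6243.902ms=64/5b +195.122ms=2/5b
11) 6439.024ms=66/5b +195.122ms=2/5b
12) 6634.146ms=68/5b +195.122ms=2/5b
13) 6829.268ms=14b +487.805ms=1b
14) 7317.073ms=15b +487.805ms=1b
Σ=16b of 16 (123bpm 4/4) — PASS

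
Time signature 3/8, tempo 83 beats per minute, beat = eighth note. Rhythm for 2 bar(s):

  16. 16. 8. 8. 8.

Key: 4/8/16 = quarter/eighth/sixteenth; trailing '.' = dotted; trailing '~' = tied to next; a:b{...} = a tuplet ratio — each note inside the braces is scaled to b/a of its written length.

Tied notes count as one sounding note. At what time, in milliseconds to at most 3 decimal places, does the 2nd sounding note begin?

note 2 onset = 3/4b = 542.169ms

1. 0.0ms @ 0 + 542.169ms (3/4)
2. 542.169ms @ 3/4 + 542.169ms (3/4)
3. 1084.337ms @ 3/2 + 1084.337ms (3/2)
4. 2168.675ms @ 3 + 1084.337ms (3/2)
5. 3253.012ms @ 9/2 + 1084.337ms (3/2)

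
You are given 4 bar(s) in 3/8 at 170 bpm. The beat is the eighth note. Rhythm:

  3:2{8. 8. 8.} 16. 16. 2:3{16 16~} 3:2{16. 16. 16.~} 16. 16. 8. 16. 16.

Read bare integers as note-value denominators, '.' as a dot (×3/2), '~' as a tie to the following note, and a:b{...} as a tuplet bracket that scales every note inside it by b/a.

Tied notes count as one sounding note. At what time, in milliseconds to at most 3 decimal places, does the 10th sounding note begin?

note 10 onset = 33/4b = 2911.765ms

1. 0.0ms @ 0 + 352.941ms (1)
2. 352.941ms @ 1 + 352.941ms (1)
3. 705.882ms @ 2 + 352.941ms (1)
4. 1058.824ms @ 3 + 264.706ms (3/4)
5. 1323.529ms @ 15/4 + 264.706ms (3/4)
6. 1588.235ms @ 9/2 + 264.706ms (3/4)
7. 1852.941ms @ 21/4 + 441.176ms (5/4)
8. 2294.118ms @ 13/2 + 176.471ms (1/2)
9. 2470.588ms @ 7 + 441.176ms (5/4)
10. 2911.765ms @ 33/4 + 264.706ms (3/4)
11. 3176.471ms @ 9 + 529.412ms (3/2)
12. 3705.882ms @ 21/2 + 264.706ms (3/4)
13. 3970.588ms @ 45/4 + 264.706ms (3/4)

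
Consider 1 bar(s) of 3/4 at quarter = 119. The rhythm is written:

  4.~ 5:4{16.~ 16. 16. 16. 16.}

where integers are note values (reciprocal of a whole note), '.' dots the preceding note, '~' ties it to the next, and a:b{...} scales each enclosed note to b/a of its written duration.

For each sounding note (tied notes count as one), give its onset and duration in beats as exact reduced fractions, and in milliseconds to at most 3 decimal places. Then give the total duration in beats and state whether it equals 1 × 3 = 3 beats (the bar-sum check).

1) 0.0ms=0b +1058.824ms=21/10b
2) 1058.824ms=21/10b +151.261ms=3/10b
3) 1210.084ms=12/5b +151.261ms=3/10b
4) 1361.345ms=27/10b +151.261ms=3/10b
Σ=3b of 3 (119bpm 3/4) — PASS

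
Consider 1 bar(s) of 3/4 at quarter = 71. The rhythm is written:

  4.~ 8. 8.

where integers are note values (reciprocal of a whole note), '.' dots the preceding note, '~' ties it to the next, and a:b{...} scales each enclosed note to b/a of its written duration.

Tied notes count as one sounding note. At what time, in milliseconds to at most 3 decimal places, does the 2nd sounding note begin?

1. 0.0ms @ 0 + 1901.408ms (9/4)
2. 1901.408ms @ 9/4 + 633.803ms (3/4)

note 2 onset = 9/4b = 1901.408ms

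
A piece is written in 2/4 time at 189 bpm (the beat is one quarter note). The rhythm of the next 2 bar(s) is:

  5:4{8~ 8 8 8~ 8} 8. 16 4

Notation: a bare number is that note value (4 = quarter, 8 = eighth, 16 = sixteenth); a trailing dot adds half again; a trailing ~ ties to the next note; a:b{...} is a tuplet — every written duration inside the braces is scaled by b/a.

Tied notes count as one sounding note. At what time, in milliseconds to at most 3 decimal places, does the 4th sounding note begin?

note 4 onset = 2b = 634.921ms

1. 0.0ms @ 0 + 253.968ms (4/5)
2. 253.968ms @ 4/5 + 126.984ms (2/5)
3. 380.952ms @ 6/5 + 253.968ms (4/5)
4. 634.921ms @ 2 + 238.095ms (3/4)
5. 873.016ms @ 11/4 + 79.365ms (1/4)
6. 952.381ms @ 3 + 317.46ms (1)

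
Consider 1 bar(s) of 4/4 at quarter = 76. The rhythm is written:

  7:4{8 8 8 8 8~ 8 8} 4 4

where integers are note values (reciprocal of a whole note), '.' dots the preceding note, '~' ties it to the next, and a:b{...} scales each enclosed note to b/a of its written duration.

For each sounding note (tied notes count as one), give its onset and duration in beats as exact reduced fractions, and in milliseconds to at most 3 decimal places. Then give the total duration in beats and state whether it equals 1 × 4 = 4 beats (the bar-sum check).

1) 0.0ms=0b +225.564ms=2/7b
2) 225.564ms=2/7b +225.564ms=2/7b
3) 451.128ms=4/7b +225.564ms=2/7b
4) 676.692ms=6/7b +225.564ms=2/7b
5) 902.256ms=8/7b +451.128ms=4/7b
6) 1353.383ms=12/7b +225.564ms=2/7b
7) 1578.947ms=2b +789.474ms=1b
8) 2368.421ms=3b +789.474ms=1b
Σ=4b of 4 (76bpm 4/4) — PASS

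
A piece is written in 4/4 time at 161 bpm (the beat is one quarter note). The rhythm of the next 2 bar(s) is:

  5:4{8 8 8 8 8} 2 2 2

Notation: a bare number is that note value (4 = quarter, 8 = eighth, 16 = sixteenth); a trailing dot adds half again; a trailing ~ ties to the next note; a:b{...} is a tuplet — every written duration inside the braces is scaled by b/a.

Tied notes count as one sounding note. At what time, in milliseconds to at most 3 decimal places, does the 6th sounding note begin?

note 6 onset = 2b = 745.342ms

1. 0.0ms @ 0 + 149.068ms (2/5)
2. 149.068ms @ 2/5 + 149.068ms (2/5)
3. 298.137ms @ 4/5 + 149.068ms (2/5)
4. 447.205ms @ 6/5 + 149.068ms (2/5)
5. 596.273ms @ 8/5 + 149.068ms (2/5)
6. 745.342ms @ 2 + 745.342ms (2)
7. 1490.683ms @ 4 + 745.342ms (2)
8. 2236.025ms @ 6 + 745.342ms (2)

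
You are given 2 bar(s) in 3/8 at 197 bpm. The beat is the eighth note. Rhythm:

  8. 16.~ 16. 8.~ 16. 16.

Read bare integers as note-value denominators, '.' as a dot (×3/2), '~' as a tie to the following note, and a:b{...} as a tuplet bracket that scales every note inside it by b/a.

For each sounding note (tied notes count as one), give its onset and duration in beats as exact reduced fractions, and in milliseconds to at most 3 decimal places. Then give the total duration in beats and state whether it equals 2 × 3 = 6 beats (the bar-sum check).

1) 0.0ms=0b +456.853ms=3/2b
2) 456.853ms=3/2b +456.853ms=3/2b
3) 913.706ms=3b +685.279ms=9/4b
4) 1598.985ms=21/4b +228.426ms=3/4b
Σ=6b of 6 (197bpm 3/8) — PASS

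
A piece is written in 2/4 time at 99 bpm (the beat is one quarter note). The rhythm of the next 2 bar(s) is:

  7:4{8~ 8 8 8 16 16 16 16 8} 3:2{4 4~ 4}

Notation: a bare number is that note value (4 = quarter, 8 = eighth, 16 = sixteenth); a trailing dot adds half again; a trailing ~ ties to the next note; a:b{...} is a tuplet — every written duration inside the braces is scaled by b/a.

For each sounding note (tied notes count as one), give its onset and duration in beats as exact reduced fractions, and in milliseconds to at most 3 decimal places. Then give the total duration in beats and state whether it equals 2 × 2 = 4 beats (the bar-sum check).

1) 0.0ms=0b +346.32ms=4/7b
2) 346.32ms=4/7b +173.16ms=2/7b
3) 519.481ms=6/7b +173.16ms=2/7b
4) 692.641ms=8/7b +86.58ms=1/7b
5) 779.221ms=9/7b +86.58ms=1/7b
6) 865.801ms=10/7b +86.58ms=1/7b
7) 952.381ms=11/7b +86.58ms=1/7b
8) 1038.961ms=12/7b +173.16ms=2/7b
9) 1212.121ms=2b +404.04ms=2/3b
10) 1616.162ms=8/3b +808.081ms=4/3b
Σ=4b of 4 (99bpm 2/4) — PASS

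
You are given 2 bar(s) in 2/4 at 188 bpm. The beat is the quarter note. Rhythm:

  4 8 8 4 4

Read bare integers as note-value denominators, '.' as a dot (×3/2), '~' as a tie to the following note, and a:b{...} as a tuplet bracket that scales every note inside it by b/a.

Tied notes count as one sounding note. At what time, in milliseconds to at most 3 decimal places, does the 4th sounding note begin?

note 4 onset = 2b = 638.298ms

1. 0.0ms @ 0 + 319.149ms (1)
2. 319.149ms @ 1 + 159.574ms (1/2)
3. 478.723ms @ 3/2 + 159.574ms (1/2)
4. 638.298ms @ 2 + 319.149ms (1)
5. 957.447ms @ 3 + 319.149ms (1)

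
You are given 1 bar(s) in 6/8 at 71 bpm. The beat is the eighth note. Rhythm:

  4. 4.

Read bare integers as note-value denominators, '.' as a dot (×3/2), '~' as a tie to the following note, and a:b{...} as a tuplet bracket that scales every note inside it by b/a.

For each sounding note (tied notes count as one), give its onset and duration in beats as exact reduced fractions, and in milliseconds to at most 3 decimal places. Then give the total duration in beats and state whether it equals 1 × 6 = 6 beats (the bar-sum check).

1) 0.0ms=0b +2535.211ms=3b
2) 2535.211ms=3b +2535.211ms=3b
Σ=6b of 6 (71bpm 6/8) — PASS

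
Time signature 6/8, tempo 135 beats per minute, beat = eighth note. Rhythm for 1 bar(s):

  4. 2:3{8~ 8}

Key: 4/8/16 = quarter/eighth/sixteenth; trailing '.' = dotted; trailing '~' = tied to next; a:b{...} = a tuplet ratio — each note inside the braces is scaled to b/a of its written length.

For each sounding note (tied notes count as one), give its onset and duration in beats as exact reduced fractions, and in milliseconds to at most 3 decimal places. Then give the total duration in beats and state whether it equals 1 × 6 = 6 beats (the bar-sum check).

1) 0.0ms=0b +1333.333ms=3b
2) 1333.333ms=3b +1333.333ms=3b
Σ=6b of 6 (135bpm 6/8) — PASS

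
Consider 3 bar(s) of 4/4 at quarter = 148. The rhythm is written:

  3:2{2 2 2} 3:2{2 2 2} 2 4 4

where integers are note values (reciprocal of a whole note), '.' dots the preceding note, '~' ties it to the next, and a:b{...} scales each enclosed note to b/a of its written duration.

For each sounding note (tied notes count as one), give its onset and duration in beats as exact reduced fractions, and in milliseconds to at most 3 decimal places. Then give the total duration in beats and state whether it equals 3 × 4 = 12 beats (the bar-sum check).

1) 0.0ms=0b +540.541ms=4/3b
2) 540.541ms=4/3b +540.541ms=4/3b
3) 1081.081ms=8/3b +540.541ms=4/3b
4) 1621.622ms=4b +540.541ms=4/3b
5) 2162.162ms=16/3b +540.541ms=4/3b
6) 2702.703ms=20/3b +540.541ms=4/3b
7) 3243.243ms=8b +810.811ms=2b
8) 4054.054ms=10b +405.405ms=1b
9) 4459.459ms=11b +405.405ms=1b
Σ=12b of 12 (148bpm 4/4) — PASS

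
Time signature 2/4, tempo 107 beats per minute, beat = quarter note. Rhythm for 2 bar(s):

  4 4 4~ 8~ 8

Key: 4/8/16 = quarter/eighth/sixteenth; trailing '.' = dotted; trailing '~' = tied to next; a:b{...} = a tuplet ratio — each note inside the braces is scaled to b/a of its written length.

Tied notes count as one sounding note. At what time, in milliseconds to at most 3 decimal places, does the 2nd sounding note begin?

note 2 onset = 1b = 560.748ms

1. 0.0ms @ 0 + 560.748ms (1)
2. 560.748ms @ 1 + 560.748ms (1)
3. 1121.495ms @ 2 + 1121.495ms (2)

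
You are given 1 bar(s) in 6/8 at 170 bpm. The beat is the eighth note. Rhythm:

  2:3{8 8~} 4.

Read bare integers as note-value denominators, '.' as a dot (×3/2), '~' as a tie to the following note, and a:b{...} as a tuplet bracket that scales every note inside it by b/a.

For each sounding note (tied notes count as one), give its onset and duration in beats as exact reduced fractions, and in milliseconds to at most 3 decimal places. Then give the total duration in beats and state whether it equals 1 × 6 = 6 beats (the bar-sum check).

1) 0.0ms=0b +529.412ms=3/2b
2) 529.412ms=3/2b +1588.235ms=9/2b
Σ=6b of 6 (170bpm 6/8) — PASS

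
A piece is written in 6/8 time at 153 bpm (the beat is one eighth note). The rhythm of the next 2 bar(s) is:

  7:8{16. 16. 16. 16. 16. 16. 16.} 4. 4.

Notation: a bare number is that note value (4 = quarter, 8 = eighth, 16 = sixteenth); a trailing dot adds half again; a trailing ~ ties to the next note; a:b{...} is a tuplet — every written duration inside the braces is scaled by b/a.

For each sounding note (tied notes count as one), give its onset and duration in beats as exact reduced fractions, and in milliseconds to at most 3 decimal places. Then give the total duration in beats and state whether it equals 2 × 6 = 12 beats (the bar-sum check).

1) 0.0ms=0b +336.134ms=6/7b
2) 336.134ms=6/7b +336.134ms=6/7b
3) 672.269ms=12/7b +336.134ms=6/7b
4) 1008.403ms=18/7b +336.134ms=6/7b
5) 1344.538ms=24/7b +336.134ms=6/7b
6) 1680.672ms=30/7b +336.134ms=6/7b
7) 2016.807ms=36/7b +336.134ms=6/7b
8) 2352.941ms=6b +1176.471ms=3b
9) 3529.412ms=9b +1176.471ms=3b
Σ=12b of 12 (153bpm 6/8) — PASS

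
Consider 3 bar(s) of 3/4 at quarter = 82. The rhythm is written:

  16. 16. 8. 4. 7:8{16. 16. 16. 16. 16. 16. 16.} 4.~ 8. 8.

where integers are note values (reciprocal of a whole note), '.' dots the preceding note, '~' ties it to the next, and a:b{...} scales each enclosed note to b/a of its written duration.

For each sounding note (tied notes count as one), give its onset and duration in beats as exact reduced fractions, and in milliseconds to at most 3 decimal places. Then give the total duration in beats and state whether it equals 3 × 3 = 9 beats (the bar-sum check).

1) 0.0ms=0b +274.39ms=3/8b
2) 274.39ms=3/8b +274.39ms=3/8b
3) 548.78ms=3/4b +548.78ms=3/4b
4) 1097.561ms=3/2b +1097.561ms=3/2b
5) 2195.122ms=3b +313.589ms=3/7b
6) 2508.711ms=24/7b +313.589ms=3/7b
7) 2822.3ms=27/7b +313.589ms=3/7b
8) 3135.889ms=30/7b +313.589ms=3/7b
9) 3449.477ms=33/7b +313.589ms=3/7b
10) 3763.066ms=36/7b +313.589ms=3/7b
11) 4076.655ms=39/7b +313.589ms=3/7b
12) 4390.244ms=6b +1646.341ms=9/4b
13) 6036.585ms=33/4b +548.78ms=3/4b
Σ=9b of 9 (82bpm 3/4) — PASS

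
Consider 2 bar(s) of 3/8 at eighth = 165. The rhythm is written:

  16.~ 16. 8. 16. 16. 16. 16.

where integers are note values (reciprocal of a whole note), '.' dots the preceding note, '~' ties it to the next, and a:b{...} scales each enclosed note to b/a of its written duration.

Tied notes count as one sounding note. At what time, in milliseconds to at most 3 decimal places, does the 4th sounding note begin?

note 4 onset = 15/4b = 1363.636ms

1. 0.0ms @ 0 + 545.455ms (3/2)
2. 545.455ms @ 3/2 + 545.455ms (3/2)
3. 1090.909ms @ 3 + 272.727ms (3/4)
4. 1363.636ms @ 15/4 + 272.727ms (3/4)
5. 1636.364ms @ 9/2 + 272.727ms (3/4)
6. 1909.091ms @ 21/4 + 272.727ms (3/4)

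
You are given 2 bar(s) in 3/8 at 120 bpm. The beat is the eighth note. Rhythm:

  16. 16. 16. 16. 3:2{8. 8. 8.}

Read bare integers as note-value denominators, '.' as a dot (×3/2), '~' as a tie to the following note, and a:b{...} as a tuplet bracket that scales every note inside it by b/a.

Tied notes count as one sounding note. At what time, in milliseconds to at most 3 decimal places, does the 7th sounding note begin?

1. 0.0ms @ 0 + 375.0ms (3/4)
2. 375.0ms @ 3/4 + 375.0ms (3/4)
3. 750.0ms @ 3/2 + 375.0ms (3/4)
4. 1125.0ms @ 9/4 + 375.0ms (3/4)
5. 1500.0ms @ 3 + 500.0ms (1)
6. 2000.0ms @ 4 + 500.0ms (1)
7. 2500.0ms @ 5 + 500.0ms (1)

note 7 onset = 5b = 2500.0ms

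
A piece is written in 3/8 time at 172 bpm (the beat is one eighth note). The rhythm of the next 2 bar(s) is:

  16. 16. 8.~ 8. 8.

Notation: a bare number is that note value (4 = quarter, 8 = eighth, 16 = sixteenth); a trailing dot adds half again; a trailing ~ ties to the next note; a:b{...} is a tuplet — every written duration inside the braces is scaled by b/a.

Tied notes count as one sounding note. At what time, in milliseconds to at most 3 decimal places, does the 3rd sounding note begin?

note 3 onset = 3/2b = 523.256ms

1. 0.0ms @ 0 + 261.628ms (3/4)
2. 261.628ms @ 3/4 + 261.628ms (3/4)
3. 523.256ms @ 3/2 + 1046.512ms (3)
4. 1569.767ms @ 9/2 + 523.256ms (3/2)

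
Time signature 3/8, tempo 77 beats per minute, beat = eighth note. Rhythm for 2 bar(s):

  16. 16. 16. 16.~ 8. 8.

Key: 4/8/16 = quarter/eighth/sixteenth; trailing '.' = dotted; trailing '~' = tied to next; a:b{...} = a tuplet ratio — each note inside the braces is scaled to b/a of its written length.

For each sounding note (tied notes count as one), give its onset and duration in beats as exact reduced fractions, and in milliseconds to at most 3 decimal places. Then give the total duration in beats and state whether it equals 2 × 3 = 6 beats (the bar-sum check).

1) 0.0ms=0b +584.416ms=3/4b
2) 584.416ms=3/4b +584.416ms=3/4b
3) 1168.831ms=3/2b +584.416ms=3/4b
4) 1753.247ms=9/4b +1753.247ms=9/4b
5) 3506.494ms=9/2b +1168.831ms=3/2b
Σ=6b of 6 (77bpm 3/8) — PASS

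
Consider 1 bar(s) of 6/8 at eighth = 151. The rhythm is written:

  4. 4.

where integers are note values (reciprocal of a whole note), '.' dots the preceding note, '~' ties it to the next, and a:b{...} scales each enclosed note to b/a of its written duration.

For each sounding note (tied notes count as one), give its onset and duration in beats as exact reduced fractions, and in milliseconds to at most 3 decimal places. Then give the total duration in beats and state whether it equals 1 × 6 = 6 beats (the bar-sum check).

1) 0.0ms=0b +1192.053ms=3b
2) 1192.053ms=3b +1192.053ms=3b
Σ=6b of 6 (151bpm 6/8) — PASS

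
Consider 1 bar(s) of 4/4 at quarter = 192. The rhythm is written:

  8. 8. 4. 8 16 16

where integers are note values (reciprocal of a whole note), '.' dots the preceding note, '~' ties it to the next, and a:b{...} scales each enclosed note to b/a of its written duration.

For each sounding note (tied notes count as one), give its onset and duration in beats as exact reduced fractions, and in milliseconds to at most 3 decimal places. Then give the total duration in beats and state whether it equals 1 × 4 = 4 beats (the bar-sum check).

1) 0.0ms=0b +234.375ms=3/4b
2) 234.375ms=3/4b +234.375ms=3/4b
3) 468.75ms=3/2b +468.75ms=3/2b
4) 937.5ms=3b +156.25ms=1/2b
5) 1093.75ms=7/2b +78.125ms=1/4b
6) 1171.875ms=15/4b +78.125ms=1/4b
Σ=4b of 4 (192bpm 4/4) — PASS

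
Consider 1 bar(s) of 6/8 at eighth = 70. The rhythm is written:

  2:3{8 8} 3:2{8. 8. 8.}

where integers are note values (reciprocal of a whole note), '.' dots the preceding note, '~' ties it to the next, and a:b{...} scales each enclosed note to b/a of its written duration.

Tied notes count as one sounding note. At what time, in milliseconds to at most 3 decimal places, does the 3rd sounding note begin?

1. 0.0ms @ 0 + 1285.714ms (3/2)
2. 1285.714ms @ 3/2 + 1285.714ms (3/2)
3. 2571.429ms @ 3 + 857.143ms (1)
4. 3428.571ms @ 4 + 857.143ms (1)
5. 4285.714ms @ 5 + 857.143ms (1)

note 3 onset = 3b = 2571.429ms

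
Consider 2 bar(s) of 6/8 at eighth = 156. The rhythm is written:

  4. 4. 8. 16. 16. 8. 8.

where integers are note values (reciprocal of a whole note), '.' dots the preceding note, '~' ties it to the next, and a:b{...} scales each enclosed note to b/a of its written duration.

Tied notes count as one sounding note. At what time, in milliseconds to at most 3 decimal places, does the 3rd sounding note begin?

note 3 onset = 6b = 2307.692ms

1. 0.0ms @ 0 + 1153.846ms (3)
2. 1153.846ms @ 3 + 1153.846ms (3)
3. 2307.692ms @ 6 + 576.923ms (3/2)
4. 2884.615ms @ 15/2 + 288.462ms (3/4)
5. 3173.077ms @ 33/4 + 288.462ms (3/4)
6. 3461.538ms @ 9 + 576.923ms (3/2)
7. 4038.462ms @ 21/2 + 576.923ms (3/2)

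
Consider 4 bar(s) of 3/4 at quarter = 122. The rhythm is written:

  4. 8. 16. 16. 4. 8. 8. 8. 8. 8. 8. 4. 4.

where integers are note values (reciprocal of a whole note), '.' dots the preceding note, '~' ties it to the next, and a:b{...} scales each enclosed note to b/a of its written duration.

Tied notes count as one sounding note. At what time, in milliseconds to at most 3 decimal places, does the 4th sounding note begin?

note 4 onset = 21/8b = 1290.984ms

1. 0.0ms @ 0 + 737.705ms (3/2)
2. 737.705ms @ 3/2 + 368.852ms (3/4)
3. 1106.557ms @ 9/4 + 184.426ms (3/8)
4. 1290.984ms @ 21/8 + 184.426ms (3/8)
5. 1475.41ms @ 3 + 737.705ms (3/2)
6. 2213.115ms @ 9/2 + 368.852ms (3/4)
7. 2581.967ms @ 21/4 + 368.852ms (3/4)
8. 2950.82ms @ 6 + 368.852ms (3/4)
9. 3319.672ms @ 27/4 + 368.852ms (3/4)
10. 3688.525ms @ 15/2 + 368.852ms (3/4)
11. 4057.377ms @ 33/4 + 368.852ms (3/4)
12. 4426.23ms @ 9 + 737.705ms (3/2)
13. 5163.934ms @ 21/2 + 737.705ms (3/2)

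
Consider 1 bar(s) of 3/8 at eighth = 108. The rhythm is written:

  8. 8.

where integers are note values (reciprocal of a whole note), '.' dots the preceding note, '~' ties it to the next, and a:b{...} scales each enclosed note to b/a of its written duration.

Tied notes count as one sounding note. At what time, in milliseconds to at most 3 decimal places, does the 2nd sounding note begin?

1. 0.0ms @ 0 + 833.333ms (3/2)
2. 833.333ms @ 3/2 + 833.333ms (3/2)

note 2 onset = 3/2b = 833.333ms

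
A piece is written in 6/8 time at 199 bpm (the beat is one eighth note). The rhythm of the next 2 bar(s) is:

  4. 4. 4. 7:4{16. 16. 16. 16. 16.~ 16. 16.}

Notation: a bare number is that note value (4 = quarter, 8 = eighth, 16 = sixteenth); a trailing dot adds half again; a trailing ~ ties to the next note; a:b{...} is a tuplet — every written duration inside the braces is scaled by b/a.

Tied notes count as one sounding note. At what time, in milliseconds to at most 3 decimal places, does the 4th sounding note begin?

1. 0.0ms @ 0 + 904.523ms (3)
2. 904.523ms @ 3 + 904.523ms (3)
3. 1809.045ms @ 6 + 904.523ms (3)
4. 2713.568ms @ 9 + 129.218ms (3/7)
5. 2842.785ms @ 66/7 + 129.218ms (3/7)
6. 2972.003ms @ 69/7 + 129.218ms (3/7)
7. 3101.22ms @ 72/7 + 129.218ms (3/7)
8. 3230.438ms @ 75/7 + 258.435ms (6/7)
9. 3488.873ms @ 81/7 + 129.218ms (3/7)

note 4 onset = 9b = 2713.568ms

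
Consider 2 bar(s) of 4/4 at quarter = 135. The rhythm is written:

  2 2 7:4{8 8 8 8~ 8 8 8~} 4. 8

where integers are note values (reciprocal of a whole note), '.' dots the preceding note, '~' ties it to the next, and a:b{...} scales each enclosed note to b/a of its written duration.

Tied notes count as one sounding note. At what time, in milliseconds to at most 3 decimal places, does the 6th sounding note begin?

1. 0.0ms @ 0 + 888.889ms (2)
2. 888.889ms @ 2 + 888.889ms (2)
3. 1777.778ms @ 4 + 126.984ms (2/7)
4. 1904.762ms @ 30/7 + 126.984ms (2/7)
5. 2031.746ms @ 32/7 + 126.984ms (2/7)
6. 2158.73ms @ 34/7 + 253.968ms (4/7)
7. 2412.698ms @ 38/7 + 126.984ms (2/7)
8. 2539.683ms @ 40/7 + 793.651ms (25/14)
9. 3333.333ms @ 15/2 + 222.222ms (1/2)

note 6 onset = 34/7b = 2158.73ms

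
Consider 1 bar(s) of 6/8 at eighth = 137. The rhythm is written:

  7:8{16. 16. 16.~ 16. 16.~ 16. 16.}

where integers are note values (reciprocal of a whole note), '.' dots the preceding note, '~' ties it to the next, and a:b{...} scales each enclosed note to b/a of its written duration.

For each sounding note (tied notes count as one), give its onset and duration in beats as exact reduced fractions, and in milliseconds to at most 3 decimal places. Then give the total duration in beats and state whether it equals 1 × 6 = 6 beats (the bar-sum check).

1) 0.0ms=0b +375.391ms=6/7b
2) 375.391ms=6/7b +375.391ms=6/7b
3) 750.782ms=12/7b +750.782ms=12/7b
4) 1501.564ms=24/7b +750.782ms=12/7b
5) 2252.346ms=36/7b +375.391ms=6/7b
Σ=6b of 6 (137bpm 6/8) — PASS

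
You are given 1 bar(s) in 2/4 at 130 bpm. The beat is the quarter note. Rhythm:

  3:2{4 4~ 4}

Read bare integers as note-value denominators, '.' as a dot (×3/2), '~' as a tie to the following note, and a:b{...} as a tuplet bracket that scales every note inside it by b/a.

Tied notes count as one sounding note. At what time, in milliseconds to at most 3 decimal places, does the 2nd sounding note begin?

note 2 onset = 2/3b = 307.692ms

1. 0.0ms @ 0 + 307.692ms (2/3)
2. 307.692ms @ 2/3 + 615.385ms (4/3)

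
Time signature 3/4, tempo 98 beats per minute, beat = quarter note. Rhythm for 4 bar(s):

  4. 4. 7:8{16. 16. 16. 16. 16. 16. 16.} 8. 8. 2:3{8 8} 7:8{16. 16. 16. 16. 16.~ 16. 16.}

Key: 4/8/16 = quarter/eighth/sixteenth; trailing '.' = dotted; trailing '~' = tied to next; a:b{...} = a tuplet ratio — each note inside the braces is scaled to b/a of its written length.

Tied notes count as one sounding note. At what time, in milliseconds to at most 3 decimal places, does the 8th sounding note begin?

1. 0.0ms @ 0 + 918.367ms (3/2)
2. 918.367ms @ 3/2 + 918.367ms (3/2)
3. 1836.735ms @ 3 + 262.391ms (3/7)
4. 2099.125ms @ 24/7 + 262.391ms (3/7)
5. 2361.516ms @ 27/7 + 262.391ms (3/7)
6. 2623.907ms @ 30/7 + 262.391ms (3/7)
7. 2886.297ms @ 33/7 + 262.391ms (3/7)
8. 3148.688ms @ 36/7 + 262.391ms (3/7)
9. 3411.079ms @ 39/7 + 262.391ms (3/7)
10. 3673.469ms @ 6 + 459.184ms (3/4)
11. 4132.653ms @ 27/4 + 459.184ms (3/4)
12. 4591.837ms @ 15/2 + 459.184ms (3/4)
13. 5051.02ms @ 33/4 + 459.184ms (3/4)
14. 5510.204ms @ 9 + 262.391ms (3/7)
15. 5772.595ms @ 66/7 + 262.391ms (3/7)
16. 6034.985ms @ 69/7 + 262.391ms (3/7)
17. 6297.376ms @ 72/7 + 262.391ms (3/7)
18. 6559.767ms @ 75/7 + 524.781ms (6/7)
19. 7084.548ms @ 81/7 + 262.391ms (3/7)

note 8 onset = 36/7b = 3148.688ms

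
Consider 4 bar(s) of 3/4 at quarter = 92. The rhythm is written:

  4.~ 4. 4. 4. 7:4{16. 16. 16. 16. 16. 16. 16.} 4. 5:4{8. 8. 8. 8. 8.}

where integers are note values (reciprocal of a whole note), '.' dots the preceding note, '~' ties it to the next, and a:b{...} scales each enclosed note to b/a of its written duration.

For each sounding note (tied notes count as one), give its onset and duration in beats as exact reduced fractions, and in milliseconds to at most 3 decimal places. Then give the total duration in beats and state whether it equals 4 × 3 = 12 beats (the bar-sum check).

1) 0.0ms=0b +1956.522ms=3b
2) 1956.522ms=3b +978.261ms=3/2b
3) 2934.783ms=9/2b +978.261ms=3/2b
4) 3913.043ms=6b +139.752ms=3/14b
5) 4052.795ms=87/14b +139.752ms=3/14b
6) 4192.547ms=45/7b +139.752ms=3/14b
7) 4332.298ms=93/14b +139.752ms=3/14b
8) 4472.05ms=48/7b +139.752ms=3/14b
9) 4611.801ms=99/14b +139.752ms=3/14b
10) 4751.553ms=51/7b +139.752ms=3/14b
11) 4891.304ms=15/2b +978.261ms=3/2b
12) 5869.565ms=9b +391.304ms=3/5b
13) 6260.87ms=48/5b +391.304ms=3/5b
14) 6652.174ms=51/5b +391.304ms=3/5b
15) 7043.478ms=54/5b +391.304ms=3/5b
16) 7434.783ms=57/5b +391.304ms=3/5b
Σ=12b of 12 (92bpm 3/4) — PASS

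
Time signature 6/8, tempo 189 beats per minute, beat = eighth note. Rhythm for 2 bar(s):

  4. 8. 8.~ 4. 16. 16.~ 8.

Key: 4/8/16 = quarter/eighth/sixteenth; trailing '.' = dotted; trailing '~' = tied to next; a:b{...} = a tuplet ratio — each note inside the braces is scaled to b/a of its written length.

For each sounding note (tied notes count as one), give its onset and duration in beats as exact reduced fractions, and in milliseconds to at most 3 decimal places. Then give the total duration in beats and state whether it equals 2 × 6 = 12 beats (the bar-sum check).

1) 0.0ms=0b +952.381ms=3b
2) 952.381ms=3b +476.19ms=3/2b
3) 1428.571ms=9/2b +1428.571ms=9/2b
4) 2857.143ms=9b +238.095ms=3/4b
5) 3095.238ms=39/4b +714.286ms=9/4b
Σ=12b of 12 (189bpm 6/8) — PASS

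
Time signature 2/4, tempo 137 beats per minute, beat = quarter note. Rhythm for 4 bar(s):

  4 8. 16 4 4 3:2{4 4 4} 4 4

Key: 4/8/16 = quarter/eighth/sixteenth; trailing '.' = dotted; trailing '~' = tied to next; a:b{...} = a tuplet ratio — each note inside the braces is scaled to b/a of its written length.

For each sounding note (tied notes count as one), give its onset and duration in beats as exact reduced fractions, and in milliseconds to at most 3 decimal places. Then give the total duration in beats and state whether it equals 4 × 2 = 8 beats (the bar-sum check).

1) 0.0ms=0b +437.956ms=1b
2) 437.956ms=1b +328.467ms=3/4b
3) 766.423ms=7/4b +109.489ms=1/4b
4) 875.912ms=2b +437.956ms=1b
5) 1313.869ms=3b +437.956ms=1b
6) 1751.825ms=4b +291.971ms=2/3b
7) 2043.796ms=14/3b +291.971ms=2/3b
8) 2335.766ms=16/3b +291.971ms=2/3b
9) 2627.737ms=6b +437.956ms=1b
10) 3065.693ms=7b +437.956ms=1b
Σ=8b of 8 (137bpm 2/4) — PASS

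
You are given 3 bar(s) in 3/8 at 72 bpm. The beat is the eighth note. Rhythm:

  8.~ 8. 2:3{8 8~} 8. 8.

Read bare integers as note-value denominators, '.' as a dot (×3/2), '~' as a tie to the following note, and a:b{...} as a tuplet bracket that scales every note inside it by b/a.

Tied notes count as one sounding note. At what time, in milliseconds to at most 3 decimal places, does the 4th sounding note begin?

note 4 onset = 15/2b = 6250.0ms

1. 0.0ms @ 0 + 2500.0ms (3)
2. 2500.0ms @ 3 + 1250.0ms (3/2)
3. 3750.0ms @ 9/2 + 2500.0ms (3)
4. 6250.0ms @ 15/2 + 1250.0ms (3/2)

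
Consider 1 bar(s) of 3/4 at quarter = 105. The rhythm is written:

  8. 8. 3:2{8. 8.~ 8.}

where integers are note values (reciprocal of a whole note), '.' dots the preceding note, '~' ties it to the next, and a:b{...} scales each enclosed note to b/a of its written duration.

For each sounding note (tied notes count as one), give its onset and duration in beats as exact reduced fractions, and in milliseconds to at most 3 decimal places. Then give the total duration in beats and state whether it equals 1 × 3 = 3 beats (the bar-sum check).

1) 0.0ms=0b +428.571ms=3/4b
2) 428.571ms=3/4b +428.571ms=3/4b
3) 857.143ms=3/2b +285.714ms=1/2b
4) 1142.857ms=2b +571.429ms=1b
Σ=3b of 3 (105bpm 3/4) — PASS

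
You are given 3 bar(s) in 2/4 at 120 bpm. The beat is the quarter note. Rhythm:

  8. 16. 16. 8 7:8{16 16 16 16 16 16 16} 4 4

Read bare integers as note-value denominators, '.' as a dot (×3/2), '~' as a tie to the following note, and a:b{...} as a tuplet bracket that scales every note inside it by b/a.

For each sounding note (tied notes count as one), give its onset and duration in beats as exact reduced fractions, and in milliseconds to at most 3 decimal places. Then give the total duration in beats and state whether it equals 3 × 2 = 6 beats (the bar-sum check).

1) 0.0ms=0b +375.0ms=3/4b
2) 375.0ms=3/4b +187.5ms=3/8b
3) 562.5ms=9/8b +187.5ms=3/8b
4) 750.0ms=3/2b +250.0ms=1/2b
5) 1000.0ms=2b +142.857ms=2/7b
6) 1142.857ms=16/7b +142.857ms=2/7b
7) 1285.714ms=18/7b +142.857ms=2/7b
8) 1428.571ms=20/7b +142.857ms=2/7b
9) 1571.429ms=22/7b +142.857ms=2/7b
10) 1714.286ms=24/7b +142.857ms=2/7b
11) 1857.143ms=26/7b +142.857ms=2/7b
12) 2000.0ms=4b +500.0ms=1b
13) 2500.0ms=5b +500.0ms=1b
Σ=6b of 6 (120bpm 2/4) — PASS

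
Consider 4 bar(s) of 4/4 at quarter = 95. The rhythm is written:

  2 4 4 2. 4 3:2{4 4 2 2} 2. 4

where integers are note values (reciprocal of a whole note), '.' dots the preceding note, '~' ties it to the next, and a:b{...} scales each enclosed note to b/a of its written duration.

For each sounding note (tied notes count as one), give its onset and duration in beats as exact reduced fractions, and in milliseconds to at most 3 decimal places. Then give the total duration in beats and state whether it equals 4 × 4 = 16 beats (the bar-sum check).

1) 0.0ms=0b +1263.158ms=2b
2) 1263.158ms=2b +631.579ms=1b
3) 1894.737ms=3b +631.579ms=1b
4) 2526.316ms=4b +1894.737ms=3b
5) 4421.053ms=7b +631.579ms=1b
6) 5052.632ms=8b +421.053ms=2/3b
7) 5473.684ms=26/3b +421.053ms=2/3b
8) 5894.737ms=28/3b +842.105ms=4/3b
9) 6736.842ms=32/3b +842.105ms=4/3b
10) 7578.947ms=12b +1894.737ms=3b
11) 9473.684ms=15b +631.579ms=1b
Σ=16b of 16 (95bpm 4/4) — PASS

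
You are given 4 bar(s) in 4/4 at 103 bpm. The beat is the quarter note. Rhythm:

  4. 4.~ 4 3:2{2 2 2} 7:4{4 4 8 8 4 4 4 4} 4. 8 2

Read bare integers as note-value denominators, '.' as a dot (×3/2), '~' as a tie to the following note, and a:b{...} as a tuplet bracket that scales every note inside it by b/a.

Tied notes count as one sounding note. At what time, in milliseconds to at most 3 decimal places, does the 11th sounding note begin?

note 11 onset = 72/7b = 5991.678ms

1. 0.0ms @ 0 + 873.786ms (3/2)
2. 873.786ms @ 3/2 + 1456.311ms (5/2)
3. 2330.097ms @ 4 + 776.699ms (4/3)
4. 3106.796ms @ 16/3 + 776.699ms (4/3)
5. 3883.495ms @ 20/3 + 776.699ms (4/3)
6. 4660.194ms @ 8 + 332.871ms (4/7)
7. 4993.065ms @ 60/7 + 332.871ms (4/7)
8. 5325.936ms @ 64/7 + 166.436ms (2/7)
9. 5492.372ms @ 66/7 + 166.436ms (2/7)
10. 5658.807ms @ 68/7 + 332.871ms (4/7)
11. 5991.678ms @ 72/7 + 332.871ms (4/7)
12. 6324.549ms @ 76/7 + 332.871ms (4/7)
13. 6657.42ms @ 80/7 + 332.871ms (4/7)
14. 6990.291ms @ 12 + 873.786ms (3/2)
15. 7864.078ms @ 27/2 + 291.262ms (1/2)
16. 8155.34ms @ 14 + 1165.049ms (2)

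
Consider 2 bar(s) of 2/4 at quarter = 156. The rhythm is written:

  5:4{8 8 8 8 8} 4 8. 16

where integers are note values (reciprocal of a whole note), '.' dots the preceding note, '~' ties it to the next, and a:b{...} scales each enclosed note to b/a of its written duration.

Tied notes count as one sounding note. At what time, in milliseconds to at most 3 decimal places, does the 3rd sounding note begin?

1. 0.0ms @ 0 + 153.846ms (2/5)
2. 153.846ms @ 2/5 + 153.846ms (2/5)
3. 307.692ms @ 4/5 + 153.846ms (2/5)
4. 461.538ms @ 6/5 + 153.846ms (2/5)
5. 615.385ms @ 8/5 + 153.846ms (2/5)
6. 769.231ms @ 2 + 384.615ms (1)
7. 1153.846ms @ 3 + 288.462ms (3/4)
8. 1442.308ms @ 15/4 + 96.154ms (1/4)

note 3 onset = 4/5b = 307.692ms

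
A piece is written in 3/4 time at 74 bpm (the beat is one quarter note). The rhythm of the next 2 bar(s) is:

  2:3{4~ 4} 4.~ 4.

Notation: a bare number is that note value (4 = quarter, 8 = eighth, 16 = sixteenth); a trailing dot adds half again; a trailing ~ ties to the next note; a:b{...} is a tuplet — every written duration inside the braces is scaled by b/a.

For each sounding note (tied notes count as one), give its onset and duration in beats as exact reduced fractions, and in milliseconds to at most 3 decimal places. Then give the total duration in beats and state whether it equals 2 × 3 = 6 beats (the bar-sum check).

1) 0.0ms=0b +2432.432ms=3b
2) 2432.432ms=3b +2432.432ms=3b
Σ=6b of 6 (74bpm 3/4) — PASS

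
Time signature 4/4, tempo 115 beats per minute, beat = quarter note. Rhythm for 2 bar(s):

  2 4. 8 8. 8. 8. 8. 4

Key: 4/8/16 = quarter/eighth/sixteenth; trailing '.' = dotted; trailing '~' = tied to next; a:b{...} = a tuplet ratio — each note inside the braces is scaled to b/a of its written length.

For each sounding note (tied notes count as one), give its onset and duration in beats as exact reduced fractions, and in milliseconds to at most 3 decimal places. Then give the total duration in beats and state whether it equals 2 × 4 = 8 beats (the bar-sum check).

1) 0.0ms=0b +1043.478ms=2b
2) 1043.478ms=2b +782.609ms=3/2b
3) 1826.087ms=7/2b +260.87ms=1/2b
4) 2086.957ms=4b +391.304ms=3/4b
5) 2478.261ms=19/4b +391.304ms=3/4b
6) 2869.565ms=11/2b +391.304ms=3/4b
7) 3260.87ms=25/4b +391.304ms=3/4b
8) 3652.174ms=7b +521.739ms=1b
Σ=8b of 8 (115bpm 4/4) — PASS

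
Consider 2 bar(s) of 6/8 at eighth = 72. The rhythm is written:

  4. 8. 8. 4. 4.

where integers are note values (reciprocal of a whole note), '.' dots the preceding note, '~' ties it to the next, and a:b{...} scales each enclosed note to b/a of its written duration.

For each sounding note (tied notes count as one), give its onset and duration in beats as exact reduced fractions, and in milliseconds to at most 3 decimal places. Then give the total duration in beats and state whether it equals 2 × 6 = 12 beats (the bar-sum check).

1) 0.0ms=0b +2500.0ms=3b
2) 2500.0ms=3b +1250.0ms=3/2b
3) 3750.0ms=9/2b +1250.0ms=3/2b
4) 5000.0ms=6b +2500.0ms=3b
5) 7500.0ms=9b +2500.0ms=3b
Σ=12b of 12 (72bpm 6/8) — PASS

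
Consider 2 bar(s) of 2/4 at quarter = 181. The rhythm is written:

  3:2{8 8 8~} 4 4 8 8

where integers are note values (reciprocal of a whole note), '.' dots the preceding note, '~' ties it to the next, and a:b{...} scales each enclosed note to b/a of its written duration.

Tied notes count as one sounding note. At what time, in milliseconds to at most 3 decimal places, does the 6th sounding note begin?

note 6 onset = 7/2b = 1160.221ms

1. 0.0ms @ 0 + 110.497ms (1/3)
2. 110.497ms @ 1/3 + 110.497ms (1/3)
3. 220.994ms @ 2/3 + 441.989ms (4/3)
4. 662.983ms @ 2 + 331.492ms (1)
5. 994.475ms @ 3 + 165.746ms (1/2)
6. 1160.221ms @ 7/2 + 165.746ms (1/2)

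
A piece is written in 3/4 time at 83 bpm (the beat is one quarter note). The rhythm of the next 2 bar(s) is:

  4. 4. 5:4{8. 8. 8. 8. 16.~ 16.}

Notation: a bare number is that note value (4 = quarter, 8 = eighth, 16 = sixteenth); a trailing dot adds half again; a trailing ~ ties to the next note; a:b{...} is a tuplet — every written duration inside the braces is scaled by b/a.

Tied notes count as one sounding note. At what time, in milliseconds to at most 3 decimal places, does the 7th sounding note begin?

note 7 onset = 27/5b = 3903.614ms

1. 0.0ms @ 0 + 1084.337ms (3/2)
2. 1084.337ms @ 3/2 + 1084.337ms (3/2)
3. 2168.675ms @ 3 + 433.735ms (3/5)
4. 2602.41ms @ 18/5 + 433.735ms (3/5)
5. 3036.145ms @ 21/5 + 433.735ms (3/5)
6. 3469.88ms @ 24/5 + 433.735ms (3/5)
7. 3903.614ms @ 27/5 + 433.735ms (3/5)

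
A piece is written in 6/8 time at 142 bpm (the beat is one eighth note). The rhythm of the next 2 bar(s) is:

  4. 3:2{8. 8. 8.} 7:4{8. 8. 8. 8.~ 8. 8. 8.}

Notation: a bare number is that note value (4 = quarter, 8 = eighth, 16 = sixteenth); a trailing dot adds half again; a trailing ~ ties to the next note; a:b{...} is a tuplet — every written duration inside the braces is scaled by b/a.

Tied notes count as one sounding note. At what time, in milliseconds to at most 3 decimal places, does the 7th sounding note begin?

1. 0.0ms @ 0 + 1267.606ms (3)
2. 1267.606ms @ 3 + 422.535ms (1)
3. 1690.141ms @ 4 + 422.535ms (1)
4. 2112.676ms @ 5 + 422.535ms (1)
5. 2535.211ms @ 6 + 362.173ms (6/7)
6. 2897.384ms @ 48/7 + 362.173ms (6/7)
7. 3259.557ms @ 54/7 + 362.173ms (6/7)
8. 3621.73ms @ 60/7 + 724.346ms (12/7)
9. 4346.076ms @ 72/7 + 362.173ms (6/7)
10. 4708.249ms @ 78/7 + 362.173ms (6/7)

note 7 onset = 54/7b = 3259.557ms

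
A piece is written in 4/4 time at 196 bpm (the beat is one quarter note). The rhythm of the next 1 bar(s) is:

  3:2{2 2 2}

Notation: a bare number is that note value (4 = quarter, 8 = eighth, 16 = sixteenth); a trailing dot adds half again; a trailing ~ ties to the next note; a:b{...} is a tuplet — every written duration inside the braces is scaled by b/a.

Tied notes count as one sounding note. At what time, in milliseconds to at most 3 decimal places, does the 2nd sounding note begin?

1. 0.0ms @ 0 + 408.163ms (4/3)
2. 408.163ms @ 4/3 + 408.163ms (4/3)
3. 816.327ms @ 8/3 + 408.163ms (4/3)

note 2 onset = 4/3b = 408.163ms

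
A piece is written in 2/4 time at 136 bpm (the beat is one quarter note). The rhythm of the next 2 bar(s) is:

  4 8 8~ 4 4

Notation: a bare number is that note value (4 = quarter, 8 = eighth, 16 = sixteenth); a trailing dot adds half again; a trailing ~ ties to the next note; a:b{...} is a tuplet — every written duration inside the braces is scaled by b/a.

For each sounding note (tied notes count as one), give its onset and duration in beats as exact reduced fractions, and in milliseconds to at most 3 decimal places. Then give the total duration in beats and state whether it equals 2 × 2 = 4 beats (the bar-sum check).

1) 0.0ms=0b +441.176ms=1b
2) 441.176ms=1b +220.588ms=1/2b
3) 661.765ms=3/2b +661.765ms=3/2b
4) 1323.529ms=3b +441.176ms=1b
Σ=4b of 4 (136bpm 2/4) — PASS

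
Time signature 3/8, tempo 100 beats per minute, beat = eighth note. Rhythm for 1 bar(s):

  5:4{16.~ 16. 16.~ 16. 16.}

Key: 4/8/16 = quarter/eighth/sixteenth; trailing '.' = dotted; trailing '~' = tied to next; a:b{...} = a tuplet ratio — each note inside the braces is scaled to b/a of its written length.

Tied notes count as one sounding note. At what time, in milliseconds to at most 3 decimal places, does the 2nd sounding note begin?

note 2 onset = 6/5b = 720.0ms

1. 0.0ms @ 0 + 720.0ms (6/5)
2. 720.0ms @ 6/5 + 720.0ms (6/5)
3. 1440.0ms @ 12/5 + 360.0ms (3/5)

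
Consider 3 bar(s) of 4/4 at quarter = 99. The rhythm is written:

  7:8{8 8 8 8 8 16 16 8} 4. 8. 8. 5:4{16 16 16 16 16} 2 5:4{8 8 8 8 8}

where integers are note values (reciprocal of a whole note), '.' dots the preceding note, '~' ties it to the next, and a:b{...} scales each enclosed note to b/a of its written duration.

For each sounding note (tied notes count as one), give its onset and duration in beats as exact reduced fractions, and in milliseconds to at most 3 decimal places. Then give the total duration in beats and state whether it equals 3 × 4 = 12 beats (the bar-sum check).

1) 0.0ms=0b +346.32ms=4/7b
2) 346.32ms=4/7b +346.32ms=4/7b
3) 692.641ms=8/7b +346.32ms=4/7b
4) 1038.961ms=12/7b +346.32ms=4/7b
5) 1385.281ms=16/7b +346.32ms=4/7b
6) 1731.602ms=20/7b +173.16ms=2/7b
7) 1904.762ms=22/7b +173.16ms=2/7b
8) 2077.922ms=24/7b +346.32ms=4/7b
9) 2424.242ms=4b +909.091ms=3/2b
10) 3333.333ms=11/2b +454.545ms=3/4b
11) 3787.879ms=25/4b +454.545ms=3/4b
12) 4242.424ms=7b +121.212ms=1/5b
13) 4363.636ms=36/5b +121.212ms=1/5b
14) 4484.848ms=37/5b +121.212ms=1/5b
15) 4606.061ms=38/5b +121.212ms=1/5b
16) 4727.273ms=39/5b +121.212ms=1/5b
17) 4848.485ms=8b +1212.121ms=2b
18) 6060.606ms=10b +242.424ms=2/5b
19) 6303.03ms=52/5b +242.424ms=2/5b
20) 6545.455ms=54/5b +242.424ms=2/5b
21) 6787.879ms=56/5b +242.424ms=2/5b
22) 7030.303ms=58/5b +242.424ms=2/5b
Σ=12b of 12 (99bpm 4/4) — PASS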